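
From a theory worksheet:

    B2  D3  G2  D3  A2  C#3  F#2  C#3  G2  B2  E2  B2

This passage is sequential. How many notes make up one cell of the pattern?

12 notes total. Splitting into 3 groups of 4:
B2 D3 G2 D3 | A2 C#3 F#2 C#3 | G2 B2 E2 B2
Every group is a transposition down a 2nd of the one before; no shorter unit works.

4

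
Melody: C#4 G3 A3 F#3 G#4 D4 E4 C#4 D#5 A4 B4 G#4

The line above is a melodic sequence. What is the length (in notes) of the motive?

Try groups of 4 (3 cells in 12 notes):
C#4 G3 A3 F#3 | G#4 D4 E4 C#4 | D#5 A4 B4 G#4
That's a consistent up a 5th shift per cell, and no other grouping gives one.

4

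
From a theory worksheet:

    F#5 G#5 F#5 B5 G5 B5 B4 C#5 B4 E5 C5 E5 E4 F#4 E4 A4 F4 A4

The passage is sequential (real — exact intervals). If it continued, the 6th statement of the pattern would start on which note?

G2

The 6-note cells begin on F#5, B4, E4 — each down a 5th from the last.
Continuing: A3 → D3 → G2. Statement 6 starts on G2.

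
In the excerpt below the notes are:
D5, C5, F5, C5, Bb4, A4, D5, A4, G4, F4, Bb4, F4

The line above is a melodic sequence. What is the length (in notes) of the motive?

There are 12 notes; a 4-note unit gives 3 cells:
D5 C5 F5 C5 | Bb4 A4 D5 A4 | G4 F4 Bb4 F4
That's a consistent down a 3rd shift per cell, and no other grouping gives one.

4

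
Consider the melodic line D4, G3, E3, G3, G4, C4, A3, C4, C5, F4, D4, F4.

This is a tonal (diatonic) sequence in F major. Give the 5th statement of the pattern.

Bb5 E5 C5 E5

With a 4-note motive the entries are D4, G4, C5, each up a 4th from the previous.
Carrying on: F5 → Bb5.
So cell 5 is Bb5 E5 C5 E5.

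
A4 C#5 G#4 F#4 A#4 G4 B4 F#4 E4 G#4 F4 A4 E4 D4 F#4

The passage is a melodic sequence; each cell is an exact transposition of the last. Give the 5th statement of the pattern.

The 5-note cells begin on A4, G4, F4 — each down a 2nd from the last.
Extending down a 2nd: Eb4 → Db4.
From Db4 the exact shape gives Db4 F4 C4 Bb3 D4.

Db4 F4 C4 Bb3 D4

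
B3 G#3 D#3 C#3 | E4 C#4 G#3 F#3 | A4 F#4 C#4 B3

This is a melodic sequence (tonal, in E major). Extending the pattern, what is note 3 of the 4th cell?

F#4

Grouping in 4s, the 3rd note of each cell is D#3, G#3, C#4.
Each moves up a 4th; the next is F#4.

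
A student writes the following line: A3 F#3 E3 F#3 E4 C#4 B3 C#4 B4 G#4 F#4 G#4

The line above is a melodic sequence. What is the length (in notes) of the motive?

Try groups of 4 (3 cells in 12 notes):
A3 F#3 E3 F#3 | E4 C#4 B3 C#4 | B4 G#4 F#4 G#4
Each cell is the previous one up a 5th — so the unit is 4 notes.

4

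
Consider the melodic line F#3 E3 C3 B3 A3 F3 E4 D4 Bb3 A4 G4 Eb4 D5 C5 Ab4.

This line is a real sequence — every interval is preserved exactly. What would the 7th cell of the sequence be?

C6 Bb5 Gb5

Taking 3-note groups, the heads are F#3, B3, E4, A4, D5: the pattern moves up a 4th.
Extending up a 4th: G5 → C6.
So cell 7 is C6 Bb5 Gb5.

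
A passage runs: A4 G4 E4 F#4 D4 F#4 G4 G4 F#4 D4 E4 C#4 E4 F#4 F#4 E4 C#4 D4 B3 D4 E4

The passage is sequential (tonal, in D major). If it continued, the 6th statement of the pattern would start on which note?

Unit = 7 notes; the statements start on A4, G4, F#4, moving down a 2nd each time.
Continuing: E4 → D4 → C#4. Statement 6 starts on C#4.

C#4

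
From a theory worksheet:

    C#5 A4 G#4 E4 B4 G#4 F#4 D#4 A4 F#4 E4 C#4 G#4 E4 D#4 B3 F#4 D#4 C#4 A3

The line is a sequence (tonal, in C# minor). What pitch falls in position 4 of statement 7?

F#3

The unit is 4 notes. Position-4 pitches of the 5 shown cells: E4, D#4, C#4, B3, A3.
Extending down a 2nd: G#3 → F#3.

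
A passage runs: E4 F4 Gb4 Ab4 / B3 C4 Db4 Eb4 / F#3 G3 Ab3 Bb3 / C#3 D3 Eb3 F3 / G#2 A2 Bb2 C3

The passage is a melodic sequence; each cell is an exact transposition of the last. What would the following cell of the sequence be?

The 4-note cells begin on E4, B3, F#3, C#3, G#2 — each down a 4th from the last.
From D#2 the exact shape gives D#2 E2 F2 G2.

D#2 E2 F2 G2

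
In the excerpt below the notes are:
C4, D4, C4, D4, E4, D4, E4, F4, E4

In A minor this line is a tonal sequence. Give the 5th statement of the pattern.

The 3-note cells begin on C4, D4, E4 — each up a 2nd from the last.
Extending up a 2nd: F4 → G4.
So cell 5 is G4 A4 G4.

G4 A4 G4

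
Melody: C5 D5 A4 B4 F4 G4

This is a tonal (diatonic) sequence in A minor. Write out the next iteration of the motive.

D4 E4

Taking 2-note groups, the heads are C5, A4, F4: the pattern moves down a 3rd.
From D4 the diatonic shape gives D4 E4.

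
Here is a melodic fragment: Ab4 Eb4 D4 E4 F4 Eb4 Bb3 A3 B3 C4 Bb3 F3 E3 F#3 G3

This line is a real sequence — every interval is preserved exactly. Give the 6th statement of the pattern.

With a 5-note motive the entries are Ab4, Eb4, Bb3, each down a 4th from the previous.
Carrying on: F3 → C3 → G2.
Statement 6 starts on G2 and keeps the same exact contour: G2 D2 C#2 D#2 E2.

G2 D2 C#2 D#2 E2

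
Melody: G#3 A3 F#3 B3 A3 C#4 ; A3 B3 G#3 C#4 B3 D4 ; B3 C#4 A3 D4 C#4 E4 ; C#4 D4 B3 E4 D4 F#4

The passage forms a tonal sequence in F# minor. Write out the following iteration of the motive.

The 6-note cells begin on G#3, A3, B3, C#4 — each up a 2nd from the last.
From D4 the diatonic shape gives D4 E4 C#4 F#4 E4 G#4.

D4 E4 C#4 F#4 E4 G#4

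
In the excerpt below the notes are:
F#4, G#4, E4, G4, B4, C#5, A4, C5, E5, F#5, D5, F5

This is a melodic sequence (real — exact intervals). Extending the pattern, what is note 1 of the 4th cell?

A5

With 4-note cells, note 1 of each statement runs F#4, B4, E5.
Each moves up a 4th; the next is A5.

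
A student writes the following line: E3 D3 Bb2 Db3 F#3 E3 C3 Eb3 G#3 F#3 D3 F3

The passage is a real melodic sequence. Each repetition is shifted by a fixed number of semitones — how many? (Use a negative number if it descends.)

The 4-note cells begin on E3, F#3, G#3 — each up a 2nd from the last.
E3 to F#3 spans +2 semitones.

2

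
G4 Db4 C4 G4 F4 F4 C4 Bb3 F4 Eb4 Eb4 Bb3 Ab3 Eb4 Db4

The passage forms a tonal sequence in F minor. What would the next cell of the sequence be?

The 5-note cells begin on G4, F4, Eb4 — each down a 2nd from the last.
From Db4 the diatonic shape gives Db4 Ab3 G3 Db4 C4.

Db4 Ab3 G3 Db4 C4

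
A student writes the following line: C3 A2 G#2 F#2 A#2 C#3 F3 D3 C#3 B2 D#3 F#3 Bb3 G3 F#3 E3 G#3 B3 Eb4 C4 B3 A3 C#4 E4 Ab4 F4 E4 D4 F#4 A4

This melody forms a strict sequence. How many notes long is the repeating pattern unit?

Try groups of 6 (5 cells in 30 notes):
C3 A2 G#2 F#2 A#2 C#3 | F3 D3 C#3 B2 D#3 F#3 | Bb3 G3 F#3 E3 G#3 B3 | Eb4 C4 B3 A3 C#4 E4 | Ab4 F4 E4 D4 F#4 A4
Each cell is the previous one up a 4th — so the unit is 6 notes.

6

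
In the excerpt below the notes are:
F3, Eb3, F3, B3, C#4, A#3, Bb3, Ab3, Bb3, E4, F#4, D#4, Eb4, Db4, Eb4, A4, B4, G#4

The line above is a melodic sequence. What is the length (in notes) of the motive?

6

18 notes total. Splitting into 3 groups of 6:
F3 Eb3 F3 B3 C#4 A#3 | Bb3 Ab3 Bb3 E4 F#4 D#4 | Eb4 Db4 Eb4 A4 B4 G#4
That's a consistent up a 4th shift per cell, and no other grouping gives one.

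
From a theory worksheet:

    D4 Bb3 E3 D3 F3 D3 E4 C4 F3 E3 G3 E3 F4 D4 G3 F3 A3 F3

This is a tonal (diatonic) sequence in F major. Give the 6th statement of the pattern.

Bb4 G4 C4 Bb3 D4 Bb3

Unit = 6 notes; the statements start on D4, E4, F4, moving up a 2nd each time.
Continuing the starts: G4 → A4 → Bb4.
So cell 6 is Bb4 G4 C4 Bb3 D4 Bb3.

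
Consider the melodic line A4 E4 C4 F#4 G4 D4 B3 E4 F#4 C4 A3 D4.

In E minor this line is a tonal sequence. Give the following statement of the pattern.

E4 B3 G3 C4

Unit = 4 notes; the statements start on A4, G4, F#4, moving down a 2nd each time.
From E4 the diatonic shape gives E4 B3 G3 C4.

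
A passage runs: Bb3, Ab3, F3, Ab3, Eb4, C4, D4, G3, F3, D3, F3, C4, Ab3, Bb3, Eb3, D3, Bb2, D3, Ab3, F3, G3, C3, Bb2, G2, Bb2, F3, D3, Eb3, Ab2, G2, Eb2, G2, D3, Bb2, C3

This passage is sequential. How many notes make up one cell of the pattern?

There are 35 notes; a 7-note unit gives 5 cells:
Bb3 Ab3 F3 Ab3 Eb4 C4 D4 | G3 F3 D3 F3 C4 Ab3 Bb3 | Eb3 D3 Bb2 D3 Ab3 F3 G3 | C3 Bb2 G2 Bb2 F3 D3 Eb3 | Ab2 G2 Eb2 G2 D3 Bb2 C3
That's a consistent down a 3rd shift per cell, and no other grouping gives one.

7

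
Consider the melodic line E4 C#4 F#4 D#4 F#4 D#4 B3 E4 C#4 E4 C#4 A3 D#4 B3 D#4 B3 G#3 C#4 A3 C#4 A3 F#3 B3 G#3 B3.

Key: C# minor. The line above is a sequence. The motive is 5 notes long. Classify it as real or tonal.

tonal

Every note is diatonic to C# minor.
Cell 1 has -3 semitones from note 1 to 2, but cell 2 has -4 — the interval quality changes while the contour stays the same, which is the hallmark of a tonal sequence.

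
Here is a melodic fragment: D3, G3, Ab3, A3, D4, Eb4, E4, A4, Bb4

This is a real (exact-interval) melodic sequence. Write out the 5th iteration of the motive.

F#5 B5 C6

Taking 3-note groups, the heads are D3, A3, E4: the pattern moves up a 5th.
Extending up a 5th: B4 → F#5.
So cell 5 is F#5 B5 C6.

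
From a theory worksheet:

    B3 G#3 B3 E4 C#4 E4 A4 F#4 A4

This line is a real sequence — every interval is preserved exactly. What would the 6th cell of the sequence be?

C6 A5 C6

Unit = 3 notes; the statements start on B3, E4, A4, moving up a 4th each time.
Carrying on: D5 → G5 → C6.
So cell 6 is C6 A5 C6.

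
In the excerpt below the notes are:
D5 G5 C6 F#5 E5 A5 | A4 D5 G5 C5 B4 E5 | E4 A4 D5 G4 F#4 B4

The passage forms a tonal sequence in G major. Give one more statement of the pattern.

B3 E4 A4 D4 C4 F#4

Taking 6-note groups, the heads are D5, A4, E4: the pattern moves down a 4th.
So cell 4 is B3 E4 A4 D4 C4 F#4.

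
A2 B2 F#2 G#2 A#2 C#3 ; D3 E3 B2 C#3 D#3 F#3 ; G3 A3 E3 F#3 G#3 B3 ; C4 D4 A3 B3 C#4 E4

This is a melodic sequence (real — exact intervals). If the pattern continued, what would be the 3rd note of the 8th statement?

F5

With 6-note cells, note 3 of each statement runs F#2, B2, E3, A3.
Each moves up a 4th. Continuing: D4 → G4 → C5 → F5.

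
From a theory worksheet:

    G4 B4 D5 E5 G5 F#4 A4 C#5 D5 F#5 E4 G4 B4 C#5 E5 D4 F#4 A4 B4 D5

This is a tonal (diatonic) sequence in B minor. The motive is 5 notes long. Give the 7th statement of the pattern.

Unit = 5 notes; the statements start on G4, F#4, E4, D4, moving down a 2nd each time.
Carrying on: C#4 → B3 → A3.
Statement 7 starts on A3 and keeps the same diatonic contour: A3 C#4 E4 F#4 A4.

A3 C#4 E4 F#4 A4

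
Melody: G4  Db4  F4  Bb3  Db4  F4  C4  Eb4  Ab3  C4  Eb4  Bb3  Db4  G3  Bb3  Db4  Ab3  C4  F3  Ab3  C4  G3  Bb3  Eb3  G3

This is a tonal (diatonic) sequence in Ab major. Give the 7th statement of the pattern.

The 5-note cells begin on G4, F4, Eb4, Db4, C4 — each down a 2nd from the last.
Carrying on: Bb3 → Ab3.
From Ab3 the diatonic shape gives Ab3 Eb3 G3 C3 Eb3.

Ab3 Eb3 G3 C3 Eb3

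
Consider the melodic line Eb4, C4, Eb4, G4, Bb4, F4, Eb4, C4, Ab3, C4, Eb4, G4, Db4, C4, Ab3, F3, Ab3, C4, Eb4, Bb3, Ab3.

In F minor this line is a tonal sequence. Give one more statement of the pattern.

F3 Db3 F3 Ab3 C4 G3 F3

Unit = 7 notes; the statements start on Eb4, C4, Ab3, moving down a 3rd each time.
So cell 4 is F3 Db3 F3 Ab3 C4 G3 F3.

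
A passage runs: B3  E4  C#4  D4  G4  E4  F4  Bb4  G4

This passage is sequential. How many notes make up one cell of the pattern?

There are 9 notes; a 3-note unit gives 3 cells:
B3 E4 C#4 | D4 G4 E4 | F4 Bb4 G4
Each cell is the previous one up a 3rd — so the unit is 3 notes.

3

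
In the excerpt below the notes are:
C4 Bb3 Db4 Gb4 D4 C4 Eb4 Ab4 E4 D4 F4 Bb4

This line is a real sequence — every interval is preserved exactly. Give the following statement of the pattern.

Taking 4-note groups, the heads are C4, D4, E4: the pattern moves up a 2nd.
From F#4 the exact shape gives F#4 E4 G4 C5.

F#4 E4 G4 C5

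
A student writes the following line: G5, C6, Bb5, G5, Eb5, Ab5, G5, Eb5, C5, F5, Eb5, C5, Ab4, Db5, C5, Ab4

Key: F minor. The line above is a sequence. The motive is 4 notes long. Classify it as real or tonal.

tonal

Every note is diatonic to F minor.
Cell 1 has -2 semitones from note 2 to 3, but cell 2 has -1 — the interval quality changes while the contour stays the same, which is the hallmark of a tonal sequence.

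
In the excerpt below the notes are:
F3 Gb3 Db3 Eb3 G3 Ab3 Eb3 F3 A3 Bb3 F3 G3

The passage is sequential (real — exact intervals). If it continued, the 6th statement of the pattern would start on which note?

D#4

With a 4-note motive the entries are F3, G3, A3, each up a 2nd from the previous.
Continuing: B3 → C#4 → D#4. Statement 6 starts on D#4.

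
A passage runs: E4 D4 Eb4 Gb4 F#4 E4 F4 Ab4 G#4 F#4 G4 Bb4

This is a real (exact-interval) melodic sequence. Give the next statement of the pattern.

A#4 G#4 A4 C5

With a 4-note motive the entries are E4, F#4, G#4, each up a 2nd from the previous.
From A#4 the exact shape gives A#4 G#4 A4 C5.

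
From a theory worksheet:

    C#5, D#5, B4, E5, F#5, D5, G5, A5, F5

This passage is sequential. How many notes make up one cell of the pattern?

3

9 notes total. Splitting into 3 groups of 3:
C#5 D#5 B4 | E5 F#5 D5 | G5 A5 F5
Every group is a transposition up a 3rd of the one before; no shorter unit works.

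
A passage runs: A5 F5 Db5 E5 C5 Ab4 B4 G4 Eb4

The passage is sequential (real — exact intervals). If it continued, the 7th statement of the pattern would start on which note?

D#3

With a 3-note motive the entries are A5, E5, B4, each down a 4th from the previous.
Extending the heads down a 4th: F#4 → C#4 → G#3 → D#3.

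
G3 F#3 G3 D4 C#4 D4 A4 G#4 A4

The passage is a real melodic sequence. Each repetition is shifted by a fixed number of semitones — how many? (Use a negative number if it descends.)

7

The 3-note cells begin on G3, D4, A4 — each up a 5th from the last.
G3 to D4 spans +7 semitones.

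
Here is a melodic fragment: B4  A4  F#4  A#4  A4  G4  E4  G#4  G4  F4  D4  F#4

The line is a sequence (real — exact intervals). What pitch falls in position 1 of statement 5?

The unit is 4 notes. Position-1 pitches of the 3 shown cells: B4, A4, G4.
Each moves down a 2nd. Continuing: F4 → Eb4.

Eb4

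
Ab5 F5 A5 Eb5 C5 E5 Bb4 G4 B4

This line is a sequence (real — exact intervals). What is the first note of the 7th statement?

D3

Unit = 3 notes; the statements start on Ab5, Eb5, Bb4, moving down a 4th each time.
Extending the heads down a 4th: F4 → C4 → G3 → D3.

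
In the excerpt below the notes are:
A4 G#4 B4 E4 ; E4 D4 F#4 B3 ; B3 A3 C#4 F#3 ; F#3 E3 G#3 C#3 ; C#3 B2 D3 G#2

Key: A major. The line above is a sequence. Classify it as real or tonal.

tonal

Every note is diatonic to A major.
Cell 1 has -1 semitones from note 1 to 2, but cell 2 has -2 — the interval quality changes while the contour stays the same, which is the hallmark of a tonal sequence.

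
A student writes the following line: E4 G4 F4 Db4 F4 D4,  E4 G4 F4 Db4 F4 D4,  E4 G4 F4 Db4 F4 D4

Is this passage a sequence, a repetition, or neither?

Each 6-note cell is identical (E4 G4 F4 Db4 F4 D4), restated at the same pitch.

repetition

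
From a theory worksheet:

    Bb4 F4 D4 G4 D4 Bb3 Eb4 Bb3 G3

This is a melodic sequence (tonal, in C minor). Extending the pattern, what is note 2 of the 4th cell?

Grouping in 3s, the 2nd note of each cell is F4, D4, Bb3.
From Bb3, down a 3rd gives G3.

G3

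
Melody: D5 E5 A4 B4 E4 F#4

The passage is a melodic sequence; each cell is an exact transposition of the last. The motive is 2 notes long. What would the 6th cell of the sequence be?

Taking 2-note groups, the heads are D5, A4, E4: the pattern moves down a 4th.
Continuing the starts: B3 → F#3 → C#3.
Statement 6 starts on C#3 and keeps the same exact contour: C#3 D#3.

C#3 D#3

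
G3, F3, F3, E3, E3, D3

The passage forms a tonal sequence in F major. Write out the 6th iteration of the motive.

The 2-note cells begin on G3, F3, E3 — each down a 2nd from the last.
Continuing the starts: D3 → C3 → Bb2.
Statement 6 starts on Bb2 and keeps the same diatonic contour: Bb2 A2.

Bb2 A2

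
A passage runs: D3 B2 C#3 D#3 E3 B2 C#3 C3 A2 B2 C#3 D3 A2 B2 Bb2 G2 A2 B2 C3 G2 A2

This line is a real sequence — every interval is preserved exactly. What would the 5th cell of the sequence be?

Gb2 Eb2 F2 G2 Ab2 Eb2 F2

Taking 7-note groups, the heads are D3, C3, Bb2: the pattern moves down a 2nd.
Carrying on: Ab2 → Gb2.
So cell 5 is Gb2 Eb2 F2 G2 Ab2 Eb2 F2.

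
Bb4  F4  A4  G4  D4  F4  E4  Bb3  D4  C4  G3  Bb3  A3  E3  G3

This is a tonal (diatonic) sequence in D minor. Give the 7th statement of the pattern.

D3 A2 C3

Taking 3-note groups, the heads are Bb4, G4, E4, C4, A3: the pattern moves down a 3rd.
Continuing the starts: F3 → D3.
From D3 the diatonic shape gives D3 A2 C3.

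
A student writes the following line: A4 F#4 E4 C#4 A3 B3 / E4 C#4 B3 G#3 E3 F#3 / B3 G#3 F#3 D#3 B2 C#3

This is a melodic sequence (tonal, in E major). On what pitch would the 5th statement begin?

Taking 6-note groups, the heads are A4, E4, B3: the pattern moves down a 4th.
Extending the heads down a 4th: F#3 → C#3.

C#3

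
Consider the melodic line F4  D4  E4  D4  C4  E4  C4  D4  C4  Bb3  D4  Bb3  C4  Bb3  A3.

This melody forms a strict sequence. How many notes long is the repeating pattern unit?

5

There are 15 notes; a 5-note unit gives 3 cells:
F4 D4 E4 D4 C4 | E4 C4 D4 C4 Bb3 | D4 Bb3 C4 Bb3 A3
That's a consistent down a 2nd shift per cell, and no other grouping gives one.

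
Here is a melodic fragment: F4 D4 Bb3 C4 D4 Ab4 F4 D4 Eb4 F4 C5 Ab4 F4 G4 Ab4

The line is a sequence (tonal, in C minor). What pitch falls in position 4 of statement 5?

D5

With 5-note cells, note 4 of each statement runs C4, Eb4, G4.
Carrying that up a 3rd forward: Bb4 → D5.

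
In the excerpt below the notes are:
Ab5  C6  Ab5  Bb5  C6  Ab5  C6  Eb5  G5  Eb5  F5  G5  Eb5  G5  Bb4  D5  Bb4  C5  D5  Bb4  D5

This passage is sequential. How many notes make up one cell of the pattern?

7

Try groups of 7 (3 cells in 21 notes):
Ab5 C6 Ab5 Bb5 C6 Ab5 C6 | Eb5 G5 Eb5 F5 G5 Eb5 G5 | Bb4 D5 Bb4 C5 D5 Bb4 D5
Each cell is the previous one down a 4th — so the unit is 7 notes.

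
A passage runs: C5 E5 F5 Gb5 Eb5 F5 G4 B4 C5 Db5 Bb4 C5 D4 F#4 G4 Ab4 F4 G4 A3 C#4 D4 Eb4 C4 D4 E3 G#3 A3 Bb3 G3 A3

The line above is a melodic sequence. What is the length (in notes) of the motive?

There are 30 notes; a 6-note unit gives 5 cells:
C5 E5 F5 Gb5 Eb5 F5 | G4 B4 C5 Db5 Bb4 C5 | D4 F#4 G4 Ab4 F4 G4 | A3 C#4 D4 Eb4 C4 D4 | E3 G#3 A3 Bb3 G3 A3
Each cell is the previous one down a 4th — so the unit is 6 notes.

6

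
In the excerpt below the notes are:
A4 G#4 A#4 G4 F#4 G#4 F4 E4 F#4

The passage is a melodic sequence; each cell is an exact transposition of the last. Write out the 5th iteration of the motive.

Db4 C4 D4

Unit = 3 notes; the statements start on A4, G4, F4, moving down a 2nd each time.
Continuing the starts: Eb4 → Db4.
So cell 5 is Db4 C4 D4.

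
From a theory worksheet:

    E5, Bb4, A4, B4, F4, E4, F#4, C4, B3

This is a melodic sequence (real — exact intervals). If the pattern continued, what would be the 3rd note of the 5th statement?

C#3

With 3-note cells, note 3 of each statement runs A4, E4, B3.
Carrying that down a 4th forward: F#3 → C#3.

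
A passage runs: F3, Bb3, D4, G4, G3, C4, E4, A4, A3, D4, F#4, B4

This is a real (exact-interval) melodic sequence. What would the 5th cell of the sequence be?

C#4 F#4 A#4 D#5

The 4-note cells begin on F3, G3, A3 — each up a 2nd from the last.
Continuing the starts: B3 → C#4.
From C#4 the exact shape gives C#4 F#4 A#4 D#5.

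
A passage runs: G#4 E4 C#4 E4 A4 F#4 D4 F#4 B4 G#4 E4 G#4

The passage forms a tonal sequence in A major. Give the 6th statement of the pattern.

Taking 4-note groups, the heads are G#4, A4, B4: the pattern moves up a 2nd.
Continuing the starts: C#5 → D5 → E5.
From E5 the diatonic shape gives E5 C#5 A4 C#5.

E5 C#5 A4 C#5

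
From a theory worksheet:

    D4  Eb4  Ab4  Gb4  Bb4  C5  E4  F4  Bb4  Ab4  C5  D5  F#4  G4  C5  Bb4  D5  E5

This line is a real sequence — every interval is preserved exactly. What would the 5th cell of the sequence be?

With a 6-note motive the entries are D4, E4, F#4, each up a 2nd from the previous.
Continuing the starts: G#4 → A#4.
Statement 5 starts on A#4 and keeps the same exact contour: A#4 B4 E5 D5 F#5 G#5.

A#4 B4 E5 D5 F#5 G#5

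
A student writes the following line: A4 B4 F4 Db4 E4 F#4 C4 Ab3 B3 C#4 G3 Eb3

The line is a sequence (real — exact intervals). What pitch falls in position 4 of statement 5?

F2

With 4-note cells, note 4 of each statement runs Db4, Ab3, Eb3.
Extending down a 4th: Bb2 → F2.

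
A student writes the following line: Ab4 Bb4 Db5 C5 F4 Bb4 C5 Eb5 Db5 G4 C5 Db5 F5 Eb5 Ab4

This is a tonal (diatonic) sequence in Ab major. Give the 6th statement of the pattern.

With a 5-note motive the entries are Ab4, Bb4, C5, each up a 2nd from the previous.
Extending up a 2nd: Db5 → Eb5 → F5.
So cell 6 is F5 G5 Bb5 Ab5 Db5.

F5 G5 Bb5 Ab5 Db5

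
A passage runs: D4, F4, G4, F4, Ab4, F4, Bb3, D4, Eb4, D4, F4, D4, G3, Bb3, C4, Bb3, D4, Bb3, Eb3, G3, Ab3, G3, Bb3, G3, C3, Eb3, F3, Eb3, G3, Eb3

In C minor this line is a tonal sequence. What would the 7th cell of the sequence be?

F2 Ab2 Bb2 Ab2 C3 Ab2

The 6-note cells begin on D4, Bb3, G3, Eb3, C3 — each down a 3rd from the last.
Carrying on: Ab2 → F2.
Statement 7 starts on F2 and keeps the same diatonic contour: F2 Ab2 Bb2 Ab2 C3 Ab2.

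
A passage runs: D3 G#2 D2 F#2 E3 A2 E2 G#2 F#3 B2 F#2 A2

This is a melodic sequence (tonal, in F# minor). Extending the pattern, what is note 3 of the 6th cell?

B2

Grouping in 4s, the 3rd note of each cell is D2, E2, F#2.
Each moves up a 2nd. Continuing: G#2 → A2 → B2.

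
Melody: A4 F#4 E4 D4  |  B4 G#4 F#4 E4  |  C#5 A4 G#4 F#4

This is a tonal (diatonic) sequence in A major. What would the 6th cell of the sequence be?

F#5 D5 C#5 B4

Taking 4-note groups, the heads are A4, B4, C#5: the pattern moves up a 2nd.
Extending up a 2nd: D5 → E5 → F#5.
From F#5 the diatonic shape gives F#5 D5 C#5 B4.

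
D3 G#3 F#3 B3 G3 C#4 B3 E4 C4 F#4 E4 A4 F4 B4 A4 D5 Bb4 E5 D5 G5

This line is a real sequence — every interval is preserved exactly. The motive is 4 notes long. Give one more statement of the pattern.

Taking 4-note groups, the heads are D3, G3, C4, F4, Bb4: the pattern moves up a 4th.
From Eb5 the exact shape gives Eb5 A5 G5 C6.

Eb5 A5 G5 C6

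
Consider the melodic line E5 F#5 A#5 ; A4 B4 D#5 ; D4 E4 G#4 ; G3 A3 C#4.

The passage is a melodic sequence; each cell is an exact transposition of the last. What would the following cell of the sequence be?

C3 D3 F#3

With a 3-note motive the entries are E5, A4, D4, G3, each down a 5th from the previous.
Statement 5 starts on C3 and keeps the same exact contour: C3 D3 F#3.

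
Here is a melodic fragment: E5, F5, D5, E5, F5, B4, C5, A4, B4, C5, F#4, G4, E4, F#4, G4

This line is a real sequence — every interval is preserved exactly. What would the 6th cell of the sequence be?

The 5-note cells begin on E5, B4, F#4 — each down a 4th from the last.
Continuing the starts: C#4 → G#3 → D#3.
Statement 6 starts on D#3 and keeps the same exact contour: D#3 E3 C#3 D#3 E3.

D#3 E3 C#3 D#3 E3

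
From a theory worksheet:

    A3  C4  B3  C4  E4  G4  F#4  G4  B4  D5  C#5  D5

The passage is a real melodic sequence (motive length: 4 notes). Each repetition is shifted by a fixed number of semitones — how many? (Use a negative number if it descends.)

The 4-note cells begin on A3, E4, B4 — each up a 5th from the last.
Counting half-steps from A3 to E4: 7.

7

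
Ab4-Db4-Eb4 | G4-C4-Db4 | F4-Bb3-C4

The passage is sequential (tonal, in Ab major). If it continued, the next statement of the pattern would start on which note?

With a 3-note motive the entries are Ab4, G4, F4, each down a 2nd from the previous.
The next head, down a 2nd from F4, is Eb4.

Eb4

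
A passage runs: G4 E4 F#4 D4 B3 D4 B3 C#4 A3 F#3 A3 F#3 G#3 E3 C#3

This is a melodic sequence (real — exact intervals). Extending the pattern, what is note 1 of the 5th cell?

B2

Grouping in 5s, the 1st note of each cell is G4, D4, A3.
Extending down a 4th: E3 → B2.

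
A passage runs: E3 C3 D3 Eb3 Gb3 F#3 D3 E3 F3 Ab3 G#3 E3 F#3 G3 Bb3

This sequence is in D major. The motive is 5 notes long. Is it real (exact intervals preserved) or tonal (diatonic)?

real

Each cell has the same semitone pattern (-4, 2, 1, 3) — intervals are preserved exactly.
And C3 lies outside D major, so the sequence is real rather than tonal.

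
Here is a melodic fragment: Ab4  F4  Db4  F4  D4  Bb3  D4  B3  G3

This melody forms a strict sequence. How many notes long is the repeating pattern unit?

3

Try groups of 3 (3 cells in 9 notes):
Ab4 F4 Db4 | F4 D4 Bb3 | D4 B3 G3
Each cell is the previous one down a 3rd — so the unit is 3 notes.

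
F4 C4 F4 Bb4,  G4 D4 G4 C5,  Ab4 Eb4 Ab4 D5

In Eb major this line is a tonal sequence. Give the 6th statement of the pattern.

D5 Ab4 D5 G5

The 4-note cells begin on F4, G4, Ab4 — each up a 2nd from the last.
Extending up a 2nd: Bb4 → C5 → D5.
Statement 6 starts on D5 and keeps the same diatonic contour: D5 Ab4 D5 G5.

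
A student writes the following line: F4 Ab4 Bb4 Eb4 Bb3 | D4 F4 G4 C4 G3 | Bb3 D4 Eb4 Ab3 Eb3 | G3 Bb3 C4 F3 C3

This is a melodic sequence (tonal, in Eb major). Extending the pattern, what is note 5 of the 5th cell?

Ab2

The unit is 5 notes. Position-5 pitches of the 4 shown cells: Bb3, G3, Eb3, C3.
Each moves down a 3rd; the next is Ab2.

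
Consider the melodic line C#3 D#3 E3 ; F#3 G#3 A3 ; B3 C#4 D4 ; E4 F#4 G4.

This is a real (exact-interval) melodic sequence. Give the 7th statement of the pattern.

Taking 3-note groups, the heads are C#3, F#3, B3, E4: the pattern moves up a 4th.
Carrying on: A4 → D5 → G5.
From G5 the exact shape gives G5 A5 Bb5.

G5 A5 Bb5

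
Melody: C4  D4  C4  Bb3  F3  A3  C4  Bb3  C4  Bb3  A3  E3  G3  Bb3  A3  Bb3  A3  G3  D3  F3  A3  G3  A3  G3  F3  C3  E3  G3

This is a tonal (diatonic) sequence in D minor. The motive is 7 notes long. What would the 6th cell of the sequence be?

E3 F3 E3 D3 A2 C3 E3

Taking 7-note groups, the heads are C4, Bb3, A3, G3: the pattern moves down a 2nd.
Extending down a 2nd: F3 → E3.
So cell 6 is E3 F3 E3 D3 A2 C3 E3.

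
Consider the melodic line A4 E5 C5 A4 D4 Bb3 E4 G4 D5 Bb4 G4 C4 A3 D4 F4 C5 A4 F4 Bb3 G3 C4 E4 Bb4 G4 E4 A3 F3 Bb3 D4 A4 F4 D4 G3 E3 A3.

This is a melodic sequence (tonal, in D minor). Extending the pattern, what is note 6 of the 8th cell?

With 7-note cells, note 6 of each statement runs Bb3, A3, G3, F3, E3.
Extending down a 2nd: D3 → C3 → Bb2.

Bb2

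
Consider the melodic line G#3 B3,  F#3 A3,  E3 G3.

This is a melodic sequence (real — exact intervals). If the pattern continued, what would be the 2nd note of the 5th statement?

Eb3

With 2-note cells, note 2 of each statement runs B3, A3, G3.
Each moves down a 2nd. Continuing: F3 → Eb3.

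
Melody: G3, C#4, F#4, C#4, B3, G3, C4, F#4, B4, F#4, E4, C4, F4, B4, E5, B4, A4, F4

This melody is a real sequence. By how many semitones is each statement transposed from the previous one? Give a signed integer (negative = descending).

Taking 6-note groups, the heads are G3, C4, F4: the pattern moves up a 4th.
G3→C4 is 60 − 55 = 5 semitones.

5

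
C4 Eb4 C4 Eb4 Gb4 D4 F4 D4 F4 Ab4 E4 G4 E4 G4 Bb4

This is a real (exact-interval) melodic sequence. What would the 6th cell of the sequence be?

A#4 C#5 A#4 C#5 E5

Unit = 5 notes; the statements start on C4, D4, E4, moving up a 2nd each time.
Continuing the starts: F#4 → G#4 → A#4.
From A#4 the exact shape gives A#4 C#5 A#4 C#5 E5.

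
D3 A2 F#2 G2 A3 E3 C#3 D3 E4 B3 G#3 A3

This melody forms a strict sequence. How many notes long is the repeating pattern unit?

Try groups of 4 (3 cells in 12 notes):
D3 A2 F#2 G2 | A3 E3 C#3 D3 | E4 B3 G#3 A3
Each cell is the previous one up a 5th — so the unit is 4 notes.

4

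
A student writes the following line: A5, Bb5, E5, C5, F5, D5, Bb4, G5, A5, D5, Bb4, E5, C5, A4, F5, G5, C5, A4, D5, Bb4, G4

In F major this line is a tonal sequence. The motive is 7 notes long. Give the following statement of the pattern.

E5 F5 Bb4 G4 C5 A4 F4

Taking 7-note groups, the heads are A5, G5, F5: the pattern moves down a 2nd.
So cell 4 is E5 F5 Bb4 G4 C5 A4 F4.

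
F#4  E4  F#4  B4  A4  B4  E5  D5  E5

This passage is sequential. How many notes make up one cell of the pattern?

3

Try groups of 3 (3 cells in 9 notes):
F#4 E4 F#4 | B4 A4 B4 | E5 D5 E5
Each cell is the previous one up a 4th — so the unit is 3 notes.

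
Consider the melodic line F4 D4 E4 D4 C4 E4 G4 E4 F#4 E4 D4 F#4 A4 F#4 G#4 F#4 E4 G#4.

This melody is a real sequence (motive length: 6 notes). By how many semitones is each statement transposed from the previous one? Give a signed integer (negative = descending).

Taking 6-note groups, the heads are F4, G4, A4: the pattern moves up a 2nd.
F4→G4 is 67 − 65 = 2 semitones.

2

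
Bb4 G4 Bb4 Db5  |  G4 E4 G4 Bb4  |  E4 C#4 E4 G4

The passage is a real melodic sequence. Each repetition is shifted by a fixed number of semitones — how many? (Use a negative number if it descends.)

-3

Unit = 4 notes; the statements start on Bb4, G4, E4, moving down a 3rd each time.
Bb4→G4 is 67 − 70 = -3 semitones.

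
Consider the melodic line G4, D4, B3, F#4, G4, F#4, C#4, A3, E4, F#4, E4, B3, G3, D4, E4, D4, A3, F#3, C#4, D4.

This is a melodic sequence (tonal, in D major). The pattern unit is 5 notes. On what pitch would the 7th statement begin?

With a 5-note motive the entries are G4, F#4, E4, D4, each down a 2nd from the previous.
Extending the heads down a 2nd: C#4 → B3 → A3.

A3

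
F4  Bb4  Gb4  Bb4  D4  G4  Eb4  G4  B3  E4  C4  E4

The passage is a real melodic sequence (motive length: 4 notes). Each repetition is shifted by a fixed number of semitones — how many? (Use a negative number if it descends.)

The 4-note cells begin on F4, D4, B3 — each down a 3rd from the last.
Counting half-steps from F4 to D4: -3.

-3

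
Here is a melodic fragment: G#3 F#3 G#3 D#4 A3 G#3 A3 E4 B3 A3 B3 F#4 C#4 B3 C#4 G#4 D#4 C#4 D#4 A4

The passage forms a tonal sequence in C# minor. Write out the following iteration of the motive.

With a 4-note motive the entries are G#3, A3, B3, C#4, D#4, each up a 2nd from the previous.
Statement 6 starts on E4 and keeps the same diatonic contour: E4 D#4 E4 B4.

E4 D#4 E4 B4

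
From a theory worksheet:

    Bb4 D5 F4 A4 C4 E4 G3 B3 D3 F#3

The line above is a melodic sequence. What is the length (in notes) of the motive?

10 notes total. Splitting into 5 groups of 2:
Bb4 D5 | F4 A4 | C4 E4 | G3 B3 | D3 F#3
Every group is a transposition down a 4th of the one before; no shorter unit works.

2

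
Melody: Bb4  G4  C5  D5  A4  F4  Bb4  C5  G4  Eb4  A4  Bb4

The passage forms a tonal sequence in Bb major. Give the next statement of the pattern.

F4 D4 G4 A4

Taking 4-note groups, the heads are Bb4, A4, G4: the pattern moves down a 2nd.
Statement 4 starts on F4 and keeps the same diatonic contour: F4 D4 G4 A4.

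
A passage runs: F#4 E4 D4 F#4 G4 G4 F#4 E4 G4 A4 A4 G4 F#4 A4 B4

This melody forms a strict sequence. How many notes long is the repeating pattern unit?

There are 15 notes; a 5-note unit gives 3 cells:
F#4 E4 D4 F#4 G4 | G4 F#4 E4 G4 A4 | A4 G4 F#4 A4 B4
Every group is a transposition up a 2nd of the one before; no shorter unit works.

5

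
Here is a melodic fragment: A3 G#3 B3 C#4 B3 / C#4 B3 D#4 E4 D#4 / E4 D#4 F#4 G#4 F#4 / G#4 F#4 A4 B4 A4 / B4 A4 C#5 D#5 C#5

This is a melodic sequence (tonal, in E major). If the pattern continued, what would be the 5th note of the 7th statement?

G#5

The unit is 5 notes. Position-5 pitches of the 5 shown cells: B3, D#4, F#4, A4, C#5.
Extending up a 3rd: E5 → G#5.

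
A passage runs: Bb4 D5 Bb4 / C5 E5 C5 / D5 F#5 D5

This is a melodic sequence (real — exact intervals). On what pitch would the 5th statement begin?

F#5

With a 3-note motive the entries are Bb4, C5, D5, each up a 2nd from the previous.
Extending the heads up a 2nd: E5 → F#5.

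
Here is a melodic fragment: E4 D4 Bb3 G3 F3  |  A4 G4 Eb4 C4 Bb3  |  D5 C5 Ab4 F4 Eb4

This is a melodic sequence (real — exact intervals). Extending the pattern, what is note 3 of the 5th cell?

With 5-note cells, note 3 of each statement runs Bb3, Eb4, Ab4.
Carrying that up a 4th forward: Db5 → Gb5.

Gb5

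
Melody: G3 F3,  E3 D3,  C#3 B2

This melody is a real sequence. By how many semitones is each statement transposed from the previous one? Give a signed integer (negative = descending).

With a 2-note motive the entries are G3, E3, C#3, each down a 3rd from the previous.
G3→E3 is 52 − 55 = -3 semitones.

-3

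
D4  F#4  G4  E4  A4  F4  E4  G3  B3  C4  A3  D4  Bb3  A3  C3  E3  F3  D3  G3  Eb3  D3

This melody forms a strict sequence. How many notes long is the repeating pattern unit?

7

21 notes total. Splitting into 3 groups of 7:
D4 F#4 G4 E4 A4 F4 E4 | G3 B3 C4 A3 D4 Bb3 A3 | C3 E3 F3 D3 G3 Eb3 D3
That's a consistent down a 5th shift per cell, and no other grouping gives one.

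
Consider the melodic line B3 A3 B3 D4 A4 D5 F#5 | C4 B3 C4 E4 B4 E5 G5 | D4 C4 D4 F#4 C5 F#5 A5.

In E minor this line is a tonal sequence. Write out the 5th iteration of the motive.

F#4 E4 F#4 A4 E5 A5 C6

With a 7-note motive the entries are B3, C4, D4, each up a 2nd from the previous.
Extending up a 2nd: E4 → F#4.
So cell 5 is F#4 E4 F#4 A4 E5 A5 C6.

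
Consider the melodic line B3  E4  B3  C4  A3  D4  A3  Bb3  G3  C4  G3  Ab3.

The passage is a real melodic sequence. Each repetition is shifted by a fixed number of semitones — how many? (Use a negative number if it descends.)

-2

Unit = 4 notes; the statements start on B3, A3, G3, moving down a 2nd each time.
Counting half-steps from B3 to A3: -2.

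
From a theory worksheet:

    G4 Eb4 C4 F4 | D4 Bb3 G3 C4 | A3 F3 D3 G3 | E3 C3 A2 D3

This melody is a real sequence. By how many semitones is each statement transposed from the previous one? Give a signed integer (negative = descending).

With a 4-note motive the entries are G4, D4, A3, E3, each down a 4th from the previous.
Counting half-steps from G4 to D4: -5.

-5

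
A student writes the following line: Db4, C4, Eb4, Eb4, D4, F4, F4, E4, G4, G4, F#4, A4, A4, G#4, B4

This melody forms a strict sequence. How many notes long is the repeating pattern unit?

3

Try groups of 3 (5 cells in 15 notes):
Db4 C4 Eb4 | Eb4 D4 F4 | F4 E4 G4 | G4 F#4 A4 | A4 G#4 B4
Every group is a transposition up a 2nd of the one before; no shorter unit works.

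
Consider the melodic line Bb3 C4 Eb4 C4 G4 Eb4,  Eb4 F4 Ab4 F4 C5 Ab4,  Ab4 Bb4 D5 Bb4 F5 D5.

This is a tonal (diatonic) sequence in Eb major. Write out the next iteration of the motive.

D5 Eb5 G5 Eb5 Bb5 G5

The 6-note cells begin on Bb3, Eb4, Ab4 — each up a 4th from the last.
So cell 4 is D5 Eb5 G5 Eb5 Bb5 G5.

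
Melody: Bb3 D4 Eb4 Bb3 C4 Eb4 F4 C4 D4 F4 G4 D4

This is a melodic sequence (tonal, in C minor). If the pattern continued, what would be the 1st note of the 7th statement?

Ab4

The unit is 4 notes. Position-1 pitches of the 3 shown cells: Bb3, C4, D4.
Carrying that up a 2nd forward: Eb4 → F4 → G4 → Ab4.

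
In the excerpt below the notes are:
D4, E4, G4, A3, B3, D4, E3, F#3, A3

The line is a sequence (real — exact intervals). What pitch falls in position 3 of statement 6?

F#2

Grouping in 3s, the 3rd note of each cell is G4, D4, A3.
Carrying that down a 4th forward: E3 → B2 → F#2.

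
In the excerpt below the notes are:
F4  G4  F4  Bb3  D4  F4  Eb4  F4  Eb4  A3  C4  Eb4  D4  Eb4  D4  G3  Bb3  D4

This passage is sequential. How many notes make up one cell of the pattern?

Try groups of 6 (3 cells in 18 notes):
F4 G4 F4 Bb3 D4 F4 | Eb4 F4 Eb4 A3 C4 Eb4 | D4 Eb4 D4 G3 Bb3 D4
Each cell is the previous one down a 2nd — so the unit is 6 notes.

6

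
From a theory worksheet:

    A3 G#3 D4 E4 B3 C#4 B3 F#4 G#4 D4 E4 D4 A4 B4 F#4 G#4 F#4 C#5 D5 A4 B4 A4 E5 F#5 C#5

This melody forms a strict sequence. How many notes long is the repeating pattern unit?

5

Try groups of 5 (5 cells in 25 notes):
A3 G#3 D4 E4 B3 | C#4 B3 F#4 G#4 D4 | E4 D4 A4 B4 F#4 | G#4 F#4 C#5 D5 A4 | B4 A4 E5 F#5 C#5
That's a consistent up a 3rd shift per cell, and no other grouping gives one.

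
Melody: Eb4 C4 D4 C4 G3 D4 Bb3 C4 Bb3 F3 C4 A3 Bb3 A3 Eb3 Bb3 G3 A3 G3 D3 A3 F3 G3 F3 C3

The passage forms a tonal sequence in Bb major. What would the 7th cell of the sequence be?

F3 D3 Eb3 D3 A2

Taking 5-note groups, the heads are Eb4, D4, C4, Bb3, A3: the pattern moves down a 2nd.
Extending down a 2nd: G3 → F3.
Statement 7 starts on F3 and keeps the same diatonic contour: F3 D3 Eb3 D3 A2.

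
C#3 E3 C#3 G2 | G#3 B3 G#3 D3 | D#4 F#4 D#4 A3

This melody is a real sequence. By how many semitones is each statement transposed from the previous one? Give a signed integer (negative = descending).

7

The 4-note cells begin on C#3, G#3, D#4 — each up a 5th from the last.
Counting half-steps from C#3 to G#3: 7.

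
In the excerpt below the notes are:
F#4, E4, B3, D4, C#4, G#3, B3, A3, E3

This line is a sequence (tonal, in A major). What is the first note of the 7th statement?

A2

The 3-note cells begin on F#4, D4, B3 — each down a 3rd from the last.
Continuing: G#3 → E3 → C#3 → A2. Statement 7 starts on A2.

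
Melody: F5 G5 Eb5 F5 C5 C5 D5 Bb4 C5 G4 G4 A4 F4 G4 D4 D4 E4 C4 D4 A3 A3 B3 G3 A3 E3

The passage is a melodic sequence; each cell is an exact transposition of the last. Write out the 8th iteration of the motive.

F#2 G#2 E2 F#2 C#2

With a 5-note motive the entries are F5, C5, G4, D4, A3, each down a 4th from the previous.
Continuing the starts: E3 → B2 → F#2.
So cell 8 is F#2 G#2 E2 F#2 C#2.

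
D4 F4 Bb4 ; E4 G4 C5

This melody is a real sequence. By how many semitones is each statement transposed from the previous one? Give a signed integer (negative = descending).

2

With a 3-note motive the entries are D4, E4, each up a 2nd from the previous.
D4→E4 is 64 − 62 = 2 semitones.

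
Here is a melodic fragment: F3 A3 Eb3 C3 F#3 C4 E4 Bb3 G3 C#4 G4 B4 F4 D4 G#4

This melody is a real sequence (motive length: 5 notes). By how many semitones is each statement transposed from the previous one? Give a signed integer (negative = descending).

With a 5-note motive the entries are F3, C4, G4, each up a 5th from the previous.
F3→C4 is 60 − 53 = 7 semitones.

7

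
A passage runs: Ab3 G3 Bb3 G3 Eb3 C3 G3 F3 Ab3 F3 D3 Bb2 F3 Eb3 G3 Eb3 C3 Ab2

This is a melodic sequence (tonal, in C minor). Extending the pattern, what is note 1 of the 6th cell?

C3

The unit is 6 notes. Position-1 pitches of the 3 shown cells: Ab3, G3, F3.
Extending down a 2nd: Eb3 → D3 → C3.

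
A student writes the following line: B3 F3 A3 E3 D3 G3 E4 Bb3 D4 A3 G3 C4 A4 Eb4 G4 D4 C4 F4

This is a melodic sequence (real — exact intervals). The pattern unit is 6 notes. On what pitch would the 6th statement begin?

C6

The 6-note cells begin on B3, E4, A4 — each up a 4th from the last.
Continuing: D5 → G5 → C6. Statement 6 starts on C6.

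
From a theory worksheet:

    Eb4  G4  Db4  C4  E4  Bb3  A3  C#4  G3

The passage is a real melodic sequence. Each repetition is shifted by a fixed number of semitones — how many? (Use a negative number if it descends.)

-3

Unit = 3 notes; the statements start on Eb4, C4, A3, moving down a 3rd each time.
Eb4 to C4 spans -3 semitones.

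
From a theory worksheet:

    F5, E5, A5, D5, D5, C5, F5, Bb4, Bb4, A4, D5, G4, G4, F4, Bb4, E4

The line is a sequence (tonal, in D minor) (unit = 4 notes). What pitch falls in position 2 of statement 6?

Bb3

With 4-note cells, note 2 of each statement runs E5, C5, A4, F4.
Extending down a 3rd: D4 → Bb3.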